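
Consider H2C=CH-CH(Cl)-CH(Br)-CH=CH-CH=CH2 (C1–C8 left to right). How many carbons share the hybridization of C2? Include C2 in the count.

6

C2 is sp2 (one π bond).
C1: sp2 ✓
C2: sp2 ✓
C3: sp3
C4: sp3
C5: sp2 ✓
C6: sp2 ✓
C7: sp2 ✓
C8: sp2 ✓
6 carbons are sp2.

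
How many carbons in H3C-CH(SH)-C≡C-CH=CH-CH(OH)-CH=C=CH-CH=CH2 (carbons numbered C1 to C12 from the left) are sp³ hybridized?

C1: sp3 ✓
C2: sp3 ✓
C3: sp
C4: sp
C5: sp2
C6: sp2
C7: sp3 ✓
C8: sp2
C9: sp
C10: sp2
C11: sp2
C12: sp2
C1, C2, C7 → 3 sp3 carbons.

3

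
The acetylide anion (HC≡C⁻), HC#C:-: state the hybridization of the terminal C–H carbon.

The terminal C–H carbon: 2 σ bonds, plus two π bonds — 2 electron domains, sp.

sp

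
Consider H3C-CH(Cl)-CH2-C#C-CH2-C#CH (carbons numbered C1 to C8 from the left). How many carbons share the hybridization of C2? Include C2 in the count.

4

C2 is sp3 (only σ bonds).
C1: sp3 ✓
C2: sp3 ✓
C3: sp3 ✓
C4: sp
C5: sp
C6: sp3 ✓
C7: sp
C8: sp
4 carbons are sp3.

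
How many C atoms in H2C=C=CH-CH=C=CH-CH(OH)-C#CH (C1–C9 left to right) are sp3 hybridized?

C1: sp2
C2: sp
C3: sp2
C4: sp2
C5: sp
C6: sp2
C7: sp3 ✓
C8: sp
C9: sp
C7 → 1 sp3 carbon.

1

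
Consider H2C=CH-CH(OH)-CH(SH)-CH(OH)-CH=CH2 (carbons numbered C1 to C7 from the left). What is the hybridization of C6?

sp2

C6 has 3 σ bonds, plus one π bond: steric number 3 → sp2.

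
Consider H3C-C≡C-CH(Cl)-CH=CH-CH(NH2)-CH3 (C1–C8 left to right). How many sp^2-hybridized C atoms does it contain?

C1: sp3
C2: sp
C3: sp
C4: sp3
C5: sp2 ✓
C6: sp2 ✓
C7: sp3
C8: sp3
C5, C6 → 2 sp2 carbons.

2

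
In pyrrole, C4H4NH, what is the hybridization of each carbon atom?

Each carbon atom (3 σ bonds, plus one π bond) has steric number 3: sp2.

sp2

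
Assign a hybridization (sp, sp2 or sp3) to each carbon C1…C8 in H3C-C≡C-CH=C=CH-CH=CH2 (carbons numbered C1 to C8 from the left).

C1 sp3, C2 sp, C3 sp, C4 sp2, C5 sp, C6 sp2, C7 sp2, C8 sp2

C1 carries 4 σ bonds, giving a steric number of 4, so it is sp3.
C2 carries 2 σ bonds, plus two π bonds, giving a steric number of 2, so it is sp.
C3: 2 σ bonds, plus two π bonds; 2 regions of electron density → sp.
C4: 3 σ bonds, plus one π bond; 3 regions of electron density → sp2.
C5 carries 2 σ bonds, plus two π bonds, giving a steric number of 2, so it is sp.
C6 — 3 σ bonds, plus one π bond. Steric number 3, so sp2.
C7 is sp2: 3 σ bonds, plus one π bond, 3 electron-density regions.
C8: 3 σ bonds, plus one π bond — 3 electron domains, sp2.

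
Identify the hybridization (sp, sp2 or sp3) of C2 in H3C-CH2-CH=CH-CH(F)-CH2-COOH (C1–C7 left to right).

sp3

C2 (4 σ bonds) has steric number 4: sp3.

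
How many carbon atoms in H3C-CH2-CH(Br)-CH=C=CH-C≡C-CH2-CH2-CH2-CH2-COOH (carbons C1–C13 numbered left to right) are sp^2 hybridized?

3

C1: sp3
C2: sp3
C3: sp3
C4: sp2 ✓
C5: sp
C6: sp2 ✓
C7: sp
C8: sp
C9: sp3
C10: sp3
C11: sp3
C12: sp3
C13: sp2 ✓
C4, C6, C13 → 3 sp2 carbons.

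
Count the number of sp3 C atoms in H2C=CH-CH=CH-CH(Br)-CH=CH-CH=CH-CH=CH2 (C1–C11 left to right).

C1: sp2
C2: sp2
C3: sp2
C4: sp2
C5: sp3 ✓
C6: sp2
C7: sp2
C8: sp2
C9: sp2
C10: sp2
C11: sp2
C5 → 1 sp3 carbon.

1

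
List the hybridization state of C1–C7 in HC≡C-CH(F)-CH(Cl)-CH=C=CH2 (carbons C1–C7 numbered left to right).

C1 carries 2 σ bonds, plus two π bonds, giving a steric number of 2, so it is sp.
C2 (2 σ bonds, plus two π bonds) has steric number 2: sp.
C3 — 4 σ bonds. Steric number 4, so sp3.
C4: 4 σ bonds; 4 regions of electron density → sp3.
C5 carries 3 σ bonds, plus one π bond, giving a steric number of 3, so it is sp2.
C6: 2 σ bonds, plus two π bonds; 2 regions of electron density → sp.
C7 carries 3 σ bonds, plus one π bond, giving a steric number of 3, so it is sp2.

C1 sp, C2 sp, C3 sp3, C4 sp3, C5 sp2, C6 sp, C7 sp2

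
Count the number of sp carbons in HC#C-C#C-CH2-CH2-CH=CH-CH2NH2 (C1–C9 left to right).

4

C1: sp ✓
C2: sp ✓
C3: sp ✓
C4: sp ✓
C5: sp3
C6: sp3
C7: sp2
C8: sp2
C9: sp3
C1, C2, C3, C4 → 4 sp carbons.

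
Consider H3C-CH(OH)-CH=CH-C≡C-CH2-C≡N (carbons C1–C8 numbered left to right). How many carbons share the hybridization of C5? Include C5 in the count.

3

C5 is sp (two π bonds).
C1: sp3
C2: sp3
C3: sp2
C4: sp2
C5: sp ✓
C6: sp ✓
C7: sp3
C8: sp ✓
3 carbons are sp.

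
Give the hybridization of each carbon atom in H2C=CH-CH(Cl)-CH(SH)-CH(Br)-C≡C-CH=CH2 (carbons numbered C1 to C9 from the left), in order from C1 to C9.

C1 — 3 σ bonds, plus one π bond. Steric number 3, so sp2.
C2 is sp2: 3 σ bonds, plus one π bond, 3 electron-density regions.
C3 has 4 σ bonds: steric number 4 → sp3.
C4 carries 4 σ bonds, giving a steric number of 4, so it is sp3.
C5 — 4 σ bonds. Steric number 4, so sp3.
C6 has 2 σ bonds, plus two π bonds: steric number 2 → sp.
C7 (2 σ bonds, plus two π bonds) has steric number 2: sp.
C8 has 3 σ bonds, plus one π bond: steric number 3 → sp2.
C9 carries 3 σ bonds, plus one π bond, giving a steric number of 3, so it is sp2.

C1 sp2, C2 sp2, C3 sp3, C4 sp3, C5 sp3, C6 sp, C7 sp, C8 sp2, C9 sp2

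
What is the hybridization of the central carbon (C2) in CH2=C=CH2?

sp

Two σ bonds and two π bonds (one to each neighbour) → sp.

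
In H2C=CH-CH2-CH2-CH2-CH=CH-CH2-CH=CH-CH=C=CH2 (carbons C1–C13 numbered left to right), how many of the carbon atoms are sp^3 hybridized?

4

C1: sp2
C2: sp2
C3: sp3 ✓
C4: sp3 ✓
C5: sp3 ✓
C6: sp2
C7: sp2
C8: sp3 ✓
C9: sp2
C10: sp2
C11: sp2
C12: sp
C13: sp2
C3, C4, C5, C8 → 4 sp3 carbons.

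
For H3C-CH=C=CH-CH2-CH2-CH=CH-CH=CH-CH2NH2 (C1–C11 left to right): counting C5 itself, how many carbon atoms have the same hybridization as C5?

C5 is sp3 (only σ bonds).
C1: sp3 ✓
C2: sp2
C3: sp
C4: sp2
C5: sp3 ✓
C6: sp3 ✓
C7: sp2
C8: sp2
C9: sp2
C10: sp2
C11: sp3 ✓
4 carbons are sp3.

4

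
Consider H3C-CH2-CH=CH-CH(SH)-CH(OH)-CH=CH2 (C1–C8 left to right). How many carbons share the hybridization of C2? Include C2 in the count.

C2 is sp3 (only σ bonds).
C1: sp3 ✓
C2: sp3 ✓
C3: sp2
C4: sp2
C5: sp3 ✓
C6: sp3 ✓
C7: sp2
C8: sp2
4 carbons are sp3.

4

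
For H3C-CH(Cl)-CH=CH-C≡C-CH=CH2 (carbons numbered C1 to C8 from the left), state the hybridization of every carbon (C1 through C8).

C1 carries 4 σ bonds, giving a steric number of 4, so it is sp3.
C2 has 4 σ bonds: steric number 4 → sp3.
C3 — 3 σ bonds, plus one π bond. Steric number 3, so sp2.
C4 carries 3 σ bonds, plus one π bond, giving a steric number of 3, so it is sp2.
C5: 2 σ bonds, plus two π bonds — 2 electron domains, sp.
C6: 2 σ bonds, plus two π bonds; 2 regions of electron density → sp.
C7: 3 σ bonds, plus one π bond — 3 electron domains, sp2.
C8: 3 σ bonds, plus one π bond; 3 regions of electron density → sp2.

C1 sp3, C2 sp3, C3 sp2, C4 sp2, C5 sp, C6 sp, C7 sp2, C8 sp2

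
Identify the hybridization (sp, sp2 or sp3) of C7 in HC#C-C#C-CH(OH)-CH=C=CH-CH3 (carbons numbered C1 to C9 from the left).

sp

C7: 2 σ bonds, plus two π bonds; 2 regions of electron density → sp.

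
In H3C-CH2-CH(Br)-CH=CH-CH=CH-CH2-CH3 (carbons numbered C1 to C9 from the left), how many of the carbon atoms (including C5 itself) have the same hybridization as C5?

C5 is sp2 (one π bond).
C1: sp3
C2: sp3
C3: sp3
C4: sp2 ✓
C5: sp2 ✓
C6: sp2 ✓
C7: sp2 ✓
C8: sp3
C9: sp3
4 carbons are sp2.

4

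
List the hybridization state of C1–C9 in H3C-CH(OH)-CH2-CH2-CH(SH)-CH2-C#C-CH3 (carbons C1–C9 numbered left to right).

C1 sp3, C2 sp3, C3 sp3, C4 sp3, C5 sp3, C6 sp3, C7 sp, C8 sp, C9 sp3

C1: 4 σ bonds; 4 regions of electron density → sp3.
C2: 4 σ bonds — 4 electron domains, sp3.
C3 carries 4 σ bonds, giving a steric number of 4, so it is sp3.
C4 is sp3: 4 σ bonds, 4 electron-density regions.
C5 — 4 σ bonds. Steric number 4, so sp3.
C6: 4 σ bonds — 4 electron domains, sp3.
C7 is sp: 2 σ bonds, plus two π bonds, 2 electron-density regions.
C8 carries 2 σ bonds, plus two π bonds, giving a steric number of 2, so it is sp.
C9 (4 σ bonds) has steric number 4: sp3.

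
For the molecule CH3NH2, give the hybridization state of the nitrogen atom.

Three σ bonds + one lone pair = steric number 4 → sp3.

sp³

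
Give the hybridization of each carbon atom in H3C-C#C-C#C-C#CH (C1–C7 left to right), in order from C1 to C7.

C1 is sp3: 4 σ bonds, 4 electron-density regions.
C2 — 2 σ bonds, plus two π bonds. Steric number 2, so sp.
C3: 2 σ bonds, plus two π bonds; 2 regions of electron density → sp.
C4: 2 σ bonds, plus two π bonds; 2 regions of electron density → sp.
C5 carries 2 σ bonds, plus two π bonds, giving a steric number of 2, so it is sp.
C6: 2 σ bonds, plus two π bonds; 2 regions of electron density → sp.
C7 carries 2 σ bonds, plus two π bonds, giving a steric number of 2, so it is sp.

C1 sp3, C2 sp, C3 sp, C4 sp, C5 sp, C6 sp, C7 sp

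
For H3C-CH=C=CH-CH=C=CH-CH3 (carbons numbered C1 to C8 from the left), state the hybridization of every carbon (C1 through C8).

C1 is sp3: 4 σ bonds, 4 electron-density regions.
C2 (3 σ bonds, plus one π bond) has steric number 3: sp2.
C3 has 2 σ bonds, plus two π bonds: steric number 2 → sp.
C4 has 3 σ bonds, plus one π bond: steric number 3 → sp2.
C5 carries 3 σ bonds, plus one π bond, giving a steric number of 3, so it is sp2.
C6: 2 σ bonds, plus two π bonds; 2 regions of electron density → sp.
C7 (3 σ bonds, plus one π bond) has steric number 3: sp2.
C8 is sp3: 4 σ bonds, 4 electron-density regions.

C1 sp3, C2 sp2, C3 sp, C4 sp2, C5 sp2, C6 sp, C7 sp2, C8 sp3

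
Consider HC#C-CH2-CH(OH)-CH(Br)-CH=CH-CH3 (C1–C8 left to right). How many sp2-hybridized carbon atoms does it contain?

2

C1: sp
C2: sp
C3: sp3
C4: sp3
C5: sp3
C6: sp2 ✓
C7: sp2 ✓
C8: sp3
C6, C7 → 2 sp2 carbons.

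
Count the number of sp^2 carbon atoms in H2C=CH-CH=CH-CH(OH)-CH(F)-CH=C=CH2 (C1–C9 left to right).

C1: sp2 ✓
C2: sp2 ✓
C3: sp2 ✓
C4: sp2 ✓
C5: sp3
C6: sp3
C7: sp2 ✓
C8: sp
C9: sp2 ✓
C1, C2, C3, C4, C7, C9 → 6 sp2 carbons.

6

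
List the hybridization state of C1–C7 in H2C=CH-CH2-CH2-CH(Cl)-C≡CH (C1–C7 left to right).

C1 sp2, C2 sp2, C3 sp3, C4 sp3, C5 sp3, C6 sp, C7 sp

C1: 3 σ bonds, plus one π bond; 3 regions of electron density → sp2.
C2 (3 σ bonds, plus one π bond) has steric number 3: sp2.
C3: 4 σ bonds; 4 regions of electron density → sp3.
C4 — 4 σ bonds. Steric number 4, so sp3.
C5 is sp3: 4 σ bonds, 4 electron-density regions.
C6 has 2 σ bonds, plus two π bonds: steric number 2 → sp.
C7 has 2 σ bonds, plus two π bonds: steric number 2 → sp.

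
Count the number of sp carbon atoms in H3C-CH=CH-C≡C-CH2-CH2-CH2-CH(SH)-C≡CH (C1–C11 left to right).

C1: sp3
C2: sp2
C3: sp2
C4: sp ✓
C5: sp ✓
C6: sp3
C7: sp3
C8: sp3
C9: sp3
C10: sp ✓
C11: sp ✓
C4, C5, C10, C11 → 4 sp carbons.

4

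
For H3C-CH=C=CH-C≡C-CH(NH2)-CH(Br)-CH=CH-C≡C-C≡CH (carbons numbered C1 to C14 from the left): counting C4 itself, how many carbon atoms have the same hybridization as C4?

C4 is sp2 (one π bond).
C1: sp3
C2: sp2 ✓
C3: sp
C4: sp2 ✓
C5: sp
C6: sp
C7: sp3
C8: sp3
C9: sp2 ✓
C10: sp2 ✓
C11: sp
C12: sp
C13: sp
C14: sp
4 carbons are sp2.

4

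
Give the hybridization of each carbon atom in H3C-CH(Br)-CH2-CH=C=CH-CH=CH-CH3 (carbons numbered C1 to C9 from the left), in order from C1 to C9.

C1 sp3, C2 sp3, C3 sp3, C4 sp2, C5 sp, C6 sp2, C7 sp2, C8 sp2, C9 sp3

C1 is sp3: 4 σ bonds, 4 electron-density regions.
C2 has 4 σ bonds: steric number 4 → sp3.
C3 has 4 σ bonds: steric number 4 → sp3.
C4 carries 3 σ bonds, plus one π bond, giving a steric number of 3, so it is sp2.
C5: 2 σ bonds, plus two π bonds; 2 regions of electron density → sp.
C6 is sp2: 3 σ bonds, plus one π bond, 3 electron-density regions.
C7 carries 3 σ bonds, plus one π bond, giving a steric number of 3, so it is sp2.
C8 is sp2: 3 σ bonds, plus one π bond, 3 electron-density regions.
C9 carries 4 σ bonds, giving a steric number of 4, so it is sp3.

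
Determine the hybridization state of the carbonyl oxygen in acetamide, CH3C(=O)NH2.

The carbonyl oxygen: 1 σ bond and 2 lone pairs, plus one π bond; 3 regions of electron density → sp2.

sp²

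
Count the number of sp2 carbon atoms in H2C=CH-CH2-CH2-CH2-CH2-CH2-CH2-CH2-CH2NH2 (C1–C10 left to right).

2

C1: sp2 ✓
C2: sp2 ✓
C3: sp3
C4: sp3
C5: sp3
C6: sp3
C7: sp3
C8: sp3
C9: sp3
C10: sp3
C1, C2 → 2 sp2 carbons.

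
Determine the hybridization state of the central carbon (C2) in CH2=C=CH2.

Two σ bonds and two π bonds (one to each neighbour) → sp.

sp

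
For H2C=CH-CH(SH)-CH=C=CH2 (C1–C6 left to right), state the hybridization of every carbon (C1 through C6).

C1 sp2, C2 sp2, C3 sp3, C4 sp2, C5 sp, C6 sp2

C1 (3 σ bonds, plus one π bond) has steric number 3: sp2.
C2 is sp2: 3 σ bonds, plus one π bond, 3 electron-density regions.
C3 — 4 σ bonds. Steric number 4, so sp3.
C4: 3 σ bonds, plus one π bond — 3 electron domains, sp2.
C5 is sp: 2 σ bonds, plus two π bonds, 2 electron-density regions.
C6 has 3 σ bonds, plus one π bond: steric number 3 → sp2.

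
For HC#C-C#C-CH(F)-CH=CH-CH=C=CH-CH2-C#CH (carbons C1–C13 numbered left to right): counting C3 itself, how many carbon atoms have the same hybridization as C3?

C3 is sp (two π bonds).
C1: sp ✓
C2: sp ✓
C3: sp ✓
C4: sp ✓
C5: sp3
C6: sp2
C7: sp2
C8: sp2
C9: sp ✓
C10: sp2
C11: sp3
C12: sp ✓
C13: sp ✓
7 carbons are sp.

7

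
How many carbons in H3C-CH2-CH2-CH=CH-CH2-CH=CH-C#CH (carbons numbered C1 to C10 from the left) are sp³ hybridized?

4

C1: sp3 ✓
C2: sp3 ✓
C3: sp3 ✓
C4: sp2
C5: sp2
C6: sp3 ✓
C7: sp2
C8: sp2
C9: sp
C10: sp
C1, C2, C3, C6 → 4 sp3 carbons.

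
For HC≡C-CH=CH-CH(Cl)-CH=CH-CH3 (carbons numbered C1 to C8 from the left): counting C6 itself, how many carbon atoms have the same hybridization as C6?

4

C6 is sp2 (one π bond).
C1: sp
C2: sp
C3: sp2 ✓
C4: sp2 ✓
C5: sp3
C6: sp2 ✓
C7: sp2 ✓
C8: sp3
4 carbons are sp2.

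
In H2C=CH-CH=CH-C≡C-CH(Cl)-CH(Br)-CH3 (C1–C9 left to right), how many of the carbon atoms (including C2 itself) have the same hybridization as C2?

C2 is sp2 (one π bond).
C1: sp2 ✓
C2: sp2 ✓
C3: sp2 ✓
C4: sp2 ✓
C5: sp
C6: sp
C7: sp3
C8: sp3
C9: sp3
4 carbons are sp2.

4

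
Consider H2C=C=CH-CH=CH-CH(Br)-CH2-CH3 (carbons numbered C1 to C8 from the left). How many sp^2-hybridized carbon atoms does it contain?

4

C1: sp2 ✓
C2: sp
C3: sp2 ✓
C4: sp2 ✓
C5: sp2 ✓
C6: sp3
C7: sp3
C8: sp3
C1, C3, C4, C5 → 4 sp2 carbons.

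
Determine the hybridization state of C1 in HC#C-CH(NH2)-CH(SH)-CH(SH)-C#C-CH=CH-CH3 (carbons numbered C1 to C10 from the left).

sp

C1 — 2 σ bonds, plus two π bonds. Steric number 2, so sp.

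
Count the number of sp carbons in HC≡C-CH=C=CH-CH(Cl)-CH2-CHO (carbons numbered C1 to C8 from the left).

C1: sp ✓
C2: sp ✓
C3: sp2
C4: sp ✓
C5: sp2
C6: sp3
C7: sp3
C8: sp2
C1, C2, C4 → 3 sp carbons.

3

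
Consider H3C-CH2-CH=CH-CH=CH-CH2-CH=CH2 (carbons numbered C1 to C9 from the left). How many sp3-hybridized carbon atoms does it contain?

3

C1: sp3 ✓
C2: sp3 ✓
C3: sp2
C4: sp2
C5: sp2
C6: sp2
C7: sp3 ✓
C8: sp2
C9: sp2
C1, C2, C7 → 3 sp3 carbons.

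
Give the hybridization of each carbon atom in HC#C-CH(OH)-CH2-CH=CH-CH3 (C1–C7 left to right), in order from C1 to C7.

C1 sp, C2 sp, C3 sp3, C4 sp3, C5 sp2, C6 sp2, C7 sp3

C1 (2 σ bonds, plus two π bonds) has steric number 2: sp.
C2: 2 σ bonds, plus two π bonds — 2 electron domains, sp.
C3: 4 σ bonds — 4 electron domains, sp3.
C4: 4 σ bonds; 4 regions of electron density → sp3.
C5 has 3 σ bonds, plus one π bond: steric number 3 → sp2.
C6 has 3 σ bonds, plus one π bond: steric number 3 → sp2.
C7: 4 σ bonds — 4 electron domains, sp3.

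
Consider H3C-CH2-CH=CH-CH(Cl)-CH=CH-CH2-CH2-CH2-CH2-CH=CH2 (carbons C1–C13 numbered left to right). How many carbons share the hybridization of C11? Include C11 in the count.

7

C11 is sp3 (only σ bonds).
C1: sp3 ✓
C2: sp3 ✓
C3: sp2
C4: sp2
C5: sp3 ✓
C6: sp2
C7: sp2
C8: sp3 ✓
C9: sp3 ✓
C10: sp3 ✓
C11: sp3 ✓
C12: sp2
C13: sp2
7 carbons are sp3.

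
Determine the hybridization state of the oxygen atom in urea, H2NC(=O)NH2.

sp^2

The oxygen atom (1 σ bond and 2 lone pairs, plus one π bond) has steric number 3: sp2.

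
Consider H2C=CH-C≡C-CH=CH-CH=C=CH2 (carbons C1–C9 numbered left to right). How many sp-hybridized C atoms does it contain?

C1: sp2
C2: sp2
C3: sp ✓
C4: sp ✓
C5: sp2
C6: sp2
C7: sp2
C8: sp ✓
C9: sp2
C3, C4, C8 → 3 sp carbons.

3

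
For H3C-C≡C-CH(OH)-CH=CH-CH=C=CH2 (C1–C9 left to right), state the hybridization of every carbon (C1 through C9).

C1 sp3, C2 sp, C3 sp, C4 sp3, C5 sp2, C6 sp2, C7 sp2, C8 sp, C9 sp2

C1: 4 σ bonds — 4 electron domains, sp3.
C2 is sp: 2 σ bonds, plus two π bonds, 2 electron-density regions.
C3: 2 σ bonds, plus two π bonds — 2 electron domains, sp.
C4 is sp3: 4 σ bonds, 4 electron-density regions.
C5 — 3 σ bonds, plus one π bond. Steric number 3, so sp2.
C6: 3 σ bonds, plus one π bond; 3 regions of electron density → sp2.
C7 (3 σ bonds, plus one π bond) has steric number 3: sp2.
C8: 2 σ bonds, plus two π bonds — 2 electron domains, sp.
C9: 3 σ bonds, plus one π bond; 3 regions of electron density → sp2.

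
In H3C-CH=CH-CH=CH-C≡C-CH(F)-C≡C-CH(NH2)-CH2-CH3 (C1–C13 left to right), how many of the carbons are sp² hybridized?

4

C1: sp3
C2: sp2 ✓
C3: sp2 ✓
C4: sp2 ✓
C5: sp2 ✓
C6: sp
C7: sp
C8: sp3
C9: sp
C10: sp
C11: sp3
C12: sp3
C13: sp3
C2, C3, C4, C5 → 4 sp2 carbons.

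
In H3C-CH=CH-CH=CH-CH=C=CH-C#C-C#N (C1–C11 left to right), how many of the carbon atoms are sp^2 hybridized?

C1: sp3
C2: sp2 ✓
C3: sp2 ✓
C4: sp2 ✓
C5: sp2 ✓
C6: sp2 ✓
C7: sp
C8: sp2 ✓
C9: sp
C10: sp
C11: sp
C2, C3, C4, C5, C6, C8 → 6 sp2 carbons.

6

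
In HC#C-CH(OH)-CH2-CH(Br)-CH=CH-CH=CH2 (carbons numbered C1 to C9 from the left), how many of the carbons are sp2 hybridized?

4

C1: sp
C2: sp
C3: sp3
C4: sp3
C5: sp3
C6: sp2 ✓
C7: sp2 ✓
C8: sp2 ✓
C9: sp2 ✓
C6, C7, C8, C9 → 4 sp2 carbons.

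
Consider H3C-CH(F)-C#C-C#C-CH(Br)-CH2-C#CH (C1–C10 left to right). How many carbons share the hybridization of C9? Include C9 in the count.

C9 is sp (two π bonds).
C1: sp3
C2: sp3
C3: sp ✓
C4: sp ✓
C5: sp ✓
C6: sp ✓
C7: sp3
C8: sp3
C9: sp ✓
C10: sp ✓
6 carbons are sp.

6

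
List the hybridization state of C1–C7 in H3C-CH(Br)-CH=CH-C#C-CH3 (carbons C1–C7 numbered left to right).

C1 sp3, C2 sp3, C3 sp2, C4 sp2, C5 sp, C6 sp, C7 sp3

C1: 4 σ bonds — 4 electron domains, sp3.
C2 is sp3: 4 σ bonds, 4 electron-density regions.
C3: 3 σ bonds, plus one π bond; 3 regions of electron density → sp2.
C4 is sp2: 3 σ bonds, plus one π bond, 3 electron-density regions.
C5: 2 σ bonds, plus two π bonds — 2 electron domains, sp.
C6: 2 σ bonds, plus two π bonds — 2 electron domains, sp.
C7 carries 4 σ bonds, giving a steric number of 4, so it is sp3.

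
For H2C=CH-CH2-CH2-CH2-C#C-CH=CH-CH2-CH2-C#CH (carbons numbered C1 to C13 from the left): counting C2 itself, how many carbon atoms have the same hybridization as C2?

C2 is sp2 (one π bond).
C1: sp2 ✓
C2: sp2 ✓
C3: sp3
C4: sp3
C5: sp3
C6: sp
C7: sp
C8: sp2 ✓
C9: sp2 ✓
C10: sp3
C11: sp3
C12: sp
C13: sp
4 carbons are sp2.

4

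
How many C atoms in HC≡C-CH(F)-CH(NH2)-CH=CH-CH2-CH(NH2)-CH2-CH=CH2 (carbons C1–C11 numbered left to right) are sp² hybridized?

C1: sp
C2: sp
C3: sp3
C4: sp3
C5: sp2 ✓
C6: sp2 ✓
C7: sp3
C8: sp3
C9: sp3
C10: sp2 ✓
C11: sp2 ✓
C5, C6, C10, C11 → 4 sp2 carbons.

4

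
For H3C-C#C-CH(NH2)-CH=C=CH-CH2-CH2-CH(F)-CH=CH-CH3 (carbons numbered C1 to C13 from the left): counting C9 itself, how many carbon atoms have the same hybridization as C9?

6

C9 is sp3 (only σ bonds).
C1: sp3 ✓
C2: sp
C3: sp
C4: sp3 ✓
C5: sp2
C6: sp
C7: sp2
C8: sp3 ✓
C9: sp3 ✓
C10: sp3 ✓
C11: sp2
C12: sp2
C13: sp3 ✓
6 carbons are sp3.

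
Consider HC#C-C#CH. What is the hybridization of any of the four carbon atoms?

Every carbon is part of a C≡C triple bond: two σ regions → sp.

sp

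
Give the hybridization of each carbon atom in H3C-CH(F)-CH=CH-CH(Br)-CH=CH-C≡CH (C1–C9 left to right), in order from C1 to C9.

C1 sp3, C2 sp3, C3 sp2, C4 sp2, C5 sp3, C6 sp2, C7 sp2, C8 sp, C9 sp

C1 (4 σ bonds) has steric number 4: sp3.
C2: 4 σ bonds; 4 regions of electron density → sp3.
C3 (3 σ bonds, plus one π bond) has steric number 3: sp2.
C4 has 3 σ bonds, plus one π bond: steric number 3 → sp2.
C5: 4 σ bonds — 4 electron domains, sp3.
C6 carries 3 σ bonds, plus one π bond, giving a steric number of 3, so it is sp2.
C7 carries 3 σ bonds, plus one π bond, giving a steric number of 3, so it is sp2.
C8 — 2 σ bonds, plus two π bonds. Steric number 2, so sp.
C9: 2 σ bonds, plus two π bonds; 2 regions of electron density → sp.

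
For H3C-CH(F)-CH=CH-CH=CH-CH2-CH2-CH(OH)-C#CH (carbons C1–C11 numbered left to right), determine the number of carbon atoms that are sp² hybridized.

C1: sp3
C2: sp3
C3: sp2 ✓
C4: sp2 ✓
C5: sp2 ✓
C6: sp2 ✓
C7: sp3
C8: sp3
C9: sp3
C10: sp
C11: sp
C3, C4, C5, C6 → 4 sp2 carbons.

4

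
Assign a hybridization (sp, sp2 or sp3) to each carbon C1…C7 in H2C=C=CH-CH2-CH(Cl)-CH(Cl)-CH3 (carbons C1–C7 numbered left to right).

C1 — 3 σ bonds, plus one π bond. Steric number 3, so sp2.
C2 carries 2 σ bonds, plus two π bonds, giving a steric number of 2, so it is sp.
C3 — 3 σ bonds, plus one π bond. Steric number 3, so sp2.
C4 — 4 σ bonds. Steric number 4, so sp3.
C5 (4 σ bonds) has steric number 4: sp3.
C6 is sp3: 4 σ bonds, 4 electron-density regions.
C7: 4 σ bonds — 4 electron domains, sp3.

C1 sp2, C2 sp, C3 sp2, C4 sp3, C5 sp3, C6 sp3, C7 sp3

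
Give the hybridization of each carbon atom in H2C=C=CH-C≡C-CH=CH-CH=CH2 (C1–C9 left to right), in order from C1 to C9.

C1 is sp2: 3 σ bonds, plus one π bond, 3 electron-density regions.
C2 has 2 σ bonds, plus two π bonds: steric number 2 → sp.
C3 carries 3 σ bonds, plus one π bond, giving a steric number of 3, so it is sp2.
C4 carries 2 σ bonds, plus two π bonds, giving a steric number of 2, so it is sp.
C5 carries 2 σ bonds, plus two π bonds, giving a steric number of 2, so it is sp.
C6: 3 σ bonds, plus one π bond — 3 electron domains, sp2.
C7 (3 σ bonds, plus one π bond) has steric number 3: sp2.
C8 — 3 σ bonds, plus one π bond. Steric number 3, so sp2.
C9: 3 σ bonds, plus one π bond; 3 regions of electron density → sp2.

C1 sp2, C2 sp, C3 sp2, C4 sp, C5 sp, C6 sp2, C7 sp2, C8 sp2, C9 sp2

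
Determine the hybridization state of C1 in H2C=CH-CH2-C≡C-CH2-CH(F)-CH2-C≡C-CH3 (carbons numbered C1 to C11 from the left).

C1 is sp2: 3 σ bonds, plus one π bond, 3 electron-density regions.

sp²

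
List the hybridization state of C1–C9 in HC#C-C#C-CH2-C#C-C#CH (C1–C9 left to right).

C1 sp, C2 sp, C3 sp, C4 sp, C5 sp3, C6 sp, C7 sp, C8 sp, C9 sp

C1: 2 σ bonds, plus two π bonds — 2 electron domains, sp.
C2: 2 σ bonds, plus two π bonds; 2 regions of electron density → sp.
C3 carries 2 σ bonds, plus two π bonds, giving a steric number of 2, so it is sp.
C4 carries 2 σ bonds, plus two π bonds, giving a steric number of 2, so it is sp.
C5 has 4 σ bonds: steric number 4 → sp3.
C6 (2 σ bonds, plus two π bonds) has steric number 2: sp.
C7: 2 σ bonds, plus two π bonds — 2 electron domains, sp.
C8 carries 2 σ bonds, plus two π bonds, giving a steric number of 2, so it is sp.
C9: 2 σ bonds, plus two π bonds — 2 electron domains, sp.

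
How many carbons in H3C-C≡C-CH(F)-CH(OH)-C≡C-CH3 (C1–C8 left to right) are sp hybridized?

4

C1: sp3
C2: sp ✓
C3: sp ✓
C4: sp3
C5: sp3
C6: sp ✓
C7: sp ✓
C8: sp3
C2, C3, C6, C7 → 4 sp carbons.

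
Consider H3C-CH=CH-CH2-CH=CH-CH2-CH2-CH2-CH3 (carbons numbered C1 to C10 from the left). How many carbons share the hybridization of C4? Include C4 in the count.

6

C4 is sp3 (only σ bonds).
C1: sp3 ✓
C2: sp2
C3: sp2
C4: sp3 ✓
C5: sp2
C6: sp2
C7: sp3 ✓
C8: sp3 ✓
C9: sp3 ✓
C10: sp3 ✓
6 carbons are sp3.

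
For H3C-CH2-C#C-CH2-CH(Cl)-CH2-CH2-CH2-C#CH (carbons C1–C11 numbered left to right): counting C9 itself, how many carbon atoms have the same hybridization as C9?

C9 is sp3 (only σ bonds).
C1: sp3 ✓
C2: sp3 ✓
C3: sp
C4: sp
C5: sp3 ✓
C6: sp3 ✓
C7: sp3 ✓
C8: sp3 ✓
C9: sp3 ✓
C10: sp
C11: sp
7 carbons are sp3.

7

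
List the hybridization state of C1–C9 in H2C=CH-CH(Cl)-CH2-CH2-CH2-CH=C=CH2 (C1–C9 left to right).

C1 sp2, C2 sp2, C3 sp3, C4 sp3, C5 sp3, C6 sp3, C7 sp2, C8 sp, C9 sp2

C1: 3 σ bonds, plus one π bond; 3 regions of electron density → sp2.
C2 has 3 σ bonds, plus one π bond: steric number 3 → sp2.
C3: 4 σ bonds; 4 regions of electron density → sp3.
C4 — 4 σ bonds. Steric number 4, so sp3.
C5: 4 σ bonds; 4 regions of electron density → sp3.
C6: 4 σ bonds — 4 electron domains, sp3.
C7 (3 σ bonds, plus one π bond) has steric number 3: sp2.
C8 — 2 σ bonds, plus two π bonds. Steric number 2, so sp.
C9: 3 σ bonds, plus one π bond; 3 regions of electron density → sp2.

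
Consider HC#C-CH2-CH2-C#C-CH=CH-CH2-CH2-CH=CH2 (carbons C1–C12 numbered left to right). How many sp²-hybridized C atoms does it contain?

C1: sp
C2: sp
C3: sp3
C4: sp3
C5: sp
C6: sp
C7: sp2 ✓
C8: sp2 ✓
C9: sp3
C10: sp3
C11: sp2 ✓
C12: sp2 ✓
C7, C8, C11, C12 → 4 sp2 carbons.

4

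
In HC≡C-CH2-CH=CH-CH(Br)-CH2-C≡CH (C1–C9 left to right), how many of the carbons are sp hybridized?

4

C1: sp ✓
C2: sp ✓
C3: sp3
C4: sp2
C5: sp2
C6: sp3
C7: sp3
C8: sp ✓
C9: sp ✓
C1, C2, C8, C9 → 4 sp carbons.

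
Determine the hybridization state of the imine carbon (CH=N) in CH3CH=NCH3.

sp2

The imine carbon (CH=N) (3 σ bonds, plus one π bond) has steric number 3: sp2.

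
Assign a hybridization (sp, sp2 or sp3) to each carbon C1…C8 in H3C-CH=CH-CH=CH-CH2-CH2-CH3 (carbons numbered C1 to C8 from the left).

C1 is sp3: 4 σ bonds, 4 electron-density regions.
C2 (3 σ bonds, plus one π bond) has steric number 3: sp2.
C3 — 3 σ bonds, plus one π bond. Steric number 3, so sp2.
C4: 3 σ bonds, plus one π bond — 3 electron domains, sp2.
C5 (3 σ bonds, plus one π bond) has steric number 3: sp2.
C6 — 4 σ bonds. Steric number 4, so sp3.
C7 is sp3: 4 σ bonds, 4 electron-density regions.
C8 has 4 σ bonds: steric number 4 → sp3.

C1 sp3, C2 sp2, C3 sp2, C4 sp2, C5 sp2, C6 sp3, C7 sp3, C8 sp3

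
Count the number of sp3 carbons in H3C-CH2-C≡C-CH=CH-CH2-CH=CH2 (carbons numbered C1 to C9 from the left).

C1: sp3 ✓
C2: sp3 ✓
C3: sp
C4: sp
C5: sp2
C6: sp2
C7: sp3 ✓
C8: sp2
C9: sp2
C1, C2, C7 → 3 sp3 carbons.

3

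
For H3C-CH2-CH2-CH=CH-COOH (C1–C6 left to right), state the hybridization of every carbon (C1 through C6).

C1 is sp3: 4 σ bonds, 4 electron-density regions.
C2 — 4 σ bonds. Steric number 4, so sp3.
C3 carries 4 σ bonds, giving a steric number of 4, so it is sp3.
C4: 3 σ bonds, plus one π bond; 3 regions of electron density → sp2.
C5 — 3 σ bonds, plus one π bond. Steric number 3, so sp2.
C6 carries 3 σ bonds, plus one π bond, giving a steric number of 3, so it is sp2.

C1 sp3, C2 sp3, C3 sp3, C4 sp2, C5 sp2, C6 sp2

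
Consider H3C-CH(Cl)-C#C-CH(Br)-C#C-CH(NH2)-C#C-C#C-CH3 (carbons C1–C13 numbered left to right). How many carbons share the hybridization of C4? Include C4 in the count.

8

C4 is sp (two π bonds).
C1: sp3
C2: sp3
C3: sp ✓
C4: sp ✓
C5: sp3
C6: sp ✓
C7: sp ✓
C8: sp3
C9: sp ✓
C10: sp ✓
C11: sp ✓
C12: sp ✓
C13: sp3
8 carbons are sp.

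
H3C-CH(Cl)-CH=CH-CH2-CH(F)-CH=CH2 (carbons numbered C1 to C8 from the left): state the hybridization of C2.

sp³

C2 — 4 σ bonds. Steric number 4, so sp3.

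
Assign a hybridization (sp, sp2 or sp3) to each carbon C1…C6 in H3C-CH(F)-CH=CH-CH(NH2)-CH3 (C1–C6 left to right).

C1 sp3, C2 sp3, C3 sp2, C4 sp2, C5 sp3, C6 sp3

C1: 4 σ bonds; 4 regions of electron density → sp3.
C2 — 4 σ bonds. Steric number 4, so sp3.
C3 has 3 σ bonds, plus one π bond: steric number 3 → sp2.
C4 — 3 σ bonds, plus one π bond. Steric number 3, so sp2.
C5 — 4 σ bonds. Steric number 4, so sp3.
C6 is sp3: 4 σ bonds, 4 electron-density regions.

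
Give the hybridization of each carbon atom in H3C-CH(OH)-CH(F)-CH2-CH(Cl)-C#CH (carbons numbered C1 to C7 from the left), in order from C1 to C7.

C1: 4 σ bonds — 4 electron domains, sp3.
C2 carries 4 σ bonds, giving a steric number of 4, so it is sp3.
C3: 4 σ bonds — 4 electron domains, sp3.
C4: 4 σ bonds; 4 regions of electron density → sp3.
C5 is sp3: 4 σ bonds, 4 electron-density regions.
C6: 2 σ bonds, plus two π bonds — 2 electron domains, sp.
C7: 2 σ bonds, plus two π bonds — 2 electron domains, sp.

C1 sp3, C2 sp3, C3 sp3, C4 sp3, C5 sp3, C6 sp, C7 sp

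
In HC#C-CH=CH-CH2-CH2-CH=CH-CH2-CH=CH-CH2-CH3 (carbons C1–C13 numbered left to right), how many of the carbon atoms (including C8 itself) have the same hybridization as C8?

C8 is sp2 (one π bond).
C1: sp
C2: sp
C3: sp2 ✓
C4: sp2 ✓
C5: sp3
C6: sp3
C7: sp2 ✓
C8: sp2 ✓
C9: sp3
C10: sp2 ✓
C11: sp2 ✓
C12: sp3
C13: sp3
6 carbons are sp2.

6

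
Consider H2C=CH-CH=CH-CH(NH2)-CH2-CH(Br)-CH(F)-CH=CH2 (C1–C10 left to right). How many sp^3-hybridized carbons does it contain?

4

C1: sp2
C2: sp2
C3: sp2
C4: sp2
C5: sp3 ✓
C6: sp3 ✓
C7: sp3 ✓
C8: sp3 ✓
C9: sp2
C10: sp2
C5, C6, C7, C8 → 4 sp3 carbons.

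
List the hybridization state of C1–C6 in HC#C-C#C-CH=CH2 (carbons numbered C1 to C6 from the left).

C1 (2 σ bonds, plus two π bonds) has steric number 2: sp.
C2 carries 2 σ bonds, plus two π bonds, giving a steric number of 2, so it is sp.
C3: 2 σ bonds, plus two π bonds; 2 regions of electron density → sp.
C4 is sp: 2 σ bonds, plus two π bonds, 2 electron-density regions.
C5 has 3 σ bonds, plus one π bond: steric number 3 → sp2.
C6 (3 σ bonds, plus one π bond) has steric number 3: sp2.

C1 sp, C2 sp, C3 sp, C4 sp, C5 sp2, C6 sp2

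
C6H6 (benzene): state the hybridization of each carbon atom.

sp^2

Every ring carbon has three σ bonds and contributes one p electron to the aromatic π system.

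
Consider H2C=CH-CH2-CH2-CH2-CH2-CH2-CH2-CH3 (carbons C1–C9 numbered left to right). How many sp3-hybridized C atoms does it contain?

C1: sp2
C2: sp2
C3: sp3 ✓
C4: sp3 ✓
C5: sp3 ✓
C6: sp3 ✓
C7: sp3 ✓
C8: sp3 ✓
C9: sp3 ✓
C3, C4, C5, C6, C7, C8, C9 → 7 sp3 carbons.

7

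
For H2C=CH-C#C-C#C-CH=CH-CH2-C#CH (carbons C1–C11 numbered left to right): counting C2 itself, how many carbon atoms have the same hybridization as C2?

4

C2 is sp2 (one π bond).
C1: sp2 ✓
C2: sp2 ✓
C3: sp
C4: sp
C5: sp
C6: sp
C7: sp2 ✓
C8: sp2 ✓
C9: sp3
C10: sp
C11: sp
4 carbons are sp2.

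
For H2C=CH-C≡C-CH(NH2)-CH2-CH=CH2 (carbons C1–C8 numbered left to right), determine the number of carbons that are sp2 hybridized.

C1: sp2 ✓
C2: sp2 ✓
C3: sp
C4: sp
C5: sp3
C6: sp3
C7: sp2 ✓
C8: sp2 ✓
C1, C2, C7, C8 → 4 sp2 carbons.

4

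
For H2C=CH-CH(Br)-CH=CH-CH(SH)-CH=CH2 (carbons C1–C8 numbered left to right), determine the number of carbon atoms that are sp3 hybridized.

C1: sp2
C2: sp2
C3: sp3 ✓
C4: sp2
C5: sp2
C6: sp3 ✓
C7: sp2
C8: sp2
C3, C6 → 2 sp3 carbons.

2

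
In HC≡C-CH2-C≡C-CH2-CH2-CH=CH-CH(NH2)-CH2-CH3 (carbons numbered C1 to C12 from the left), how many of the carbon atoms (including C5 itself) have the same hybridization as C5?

4

C5 is sp (two π bonds).
C1: sp ✓
C2: sp ✓
C3: sp3
C4: sp ✓
C5: sp ✓
C6: sp3
C7: sp3
C8: sp2
C9: sp2
C10: sp3
C11: sp3
C12: sp3
4 carbons are sp.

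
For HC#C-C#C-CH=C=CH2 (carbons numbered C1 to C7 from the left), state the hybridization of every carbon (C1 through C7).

C1 has 2 σ bonds, plus two π bonds: steric number 2 → sp.
C2 — 2 σ bonds, plus two π bonds. Steric number 2, so sp.
C3: 2 σ bonds, plus two π bonds; 2 regions of electron density → sp.
C4 — 2 σ bonds, plus two π bonds. Steric number 2, so sp.
C5 — 3 σ bonds, plus one π bond. Steric number 3, so sp2.
C6 is sp: 2 σ bonds, plus two π bonds, 2 electron-density regions.
C7: 3 σ bonds, plus one π bond; 3 regions of electron density → sp2.

C1 sp, C2 sp, C3 sp, C4 sp, C5 sp2, C6 sp, C7 sp2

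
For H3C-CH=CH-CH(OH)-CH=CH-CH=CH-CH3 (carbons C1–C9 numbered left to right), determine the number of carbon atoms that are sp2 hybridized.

6

C1: sp3
C2: sp2 ✓
C3: sp2 ✓
C4: sp3
C5: sp2 ✓
C6: sp2 ✓
C7: sp2 ✓
C8: sp2 ✓
C9: sp3
C2, C3, C5, C6, C7, C8 → 6 sp2 carbons.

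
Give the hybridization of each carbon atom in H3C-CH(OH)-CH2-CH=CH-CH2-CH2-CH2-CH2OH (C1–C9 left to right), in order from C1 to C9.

C1 is sp3: 4 σ bonds, 4 electron-density regions.
C2 — 4 σ bonds. Steric number 4, so sp3.
C3 has 4 σ bonds: steric number 4 → sp3.
C4 (3 σ bonds, plus one π bond) has steric number 3: sp2.
C5 carries 3 σ bonds, plus one π bond, giving a steric number of 3, so it is sp2.
C6: 4 σ bonds — 4 electron domains, sp3.
C7 is sp3: 4 σ bonds, 4 electron-density regions.
C8 — 4 σ bonds. Steric number 4, so sp3.
C9: 4 σ bonds — 4 electron domains, sp3.

C1 sp3, C2 sp3, C3 sp3, C4 sp2, C5 sp2, C6 sp3, C7 sp3, C8 sp3, C9 sp3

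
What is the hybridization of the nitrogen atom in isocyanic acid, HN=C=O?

The nitrogen atom (2 σ bonds and 1 lone pair, plus one π bond) has steric number 3: sp2.

sp²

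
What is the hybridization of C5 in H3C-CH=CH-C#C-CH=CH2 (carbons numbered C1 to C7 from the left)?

sp

C5 has 2 σ bonds, plus two π bonds: steric number 2 → sp.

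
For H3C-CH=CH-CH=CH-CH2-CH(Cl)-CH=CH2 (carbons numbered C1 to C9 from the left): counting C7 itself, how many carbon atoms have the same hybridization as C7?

3

C7 is sp3 (only σ bonds).
C1: sp3 ✓
C2: sp2
C3: sp2
C4: sp2
C5: sp2
C6: sp3 ✓
C7: sp3 ✓
C8: sp2
C9: sp2
3 carbons are sp3.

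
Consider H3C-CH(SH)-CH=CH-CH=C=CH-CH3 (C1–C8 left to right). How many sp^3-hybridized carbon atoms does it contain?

C1: sp3 ✓
C2: sp3 ✓
C3: sp2
C4: sp2
C5: sp2
C6: sp
C7: sp2
C8: sp3 ✓
C1, C2, C8 → 3 sp3 carbons.

3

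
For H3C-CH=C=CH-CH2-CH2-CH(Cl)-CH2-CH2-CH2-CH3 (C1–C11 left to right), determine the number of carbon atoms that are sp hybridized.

1

C1: sp3
C2: sp2
C3: sp ✓
C4: sp2
C5: sp3
C6: sp3
C7: sp3
C8: sp3
C9: sp3
C10: sp3
C11: sp3
C3 → 1 sp carbon.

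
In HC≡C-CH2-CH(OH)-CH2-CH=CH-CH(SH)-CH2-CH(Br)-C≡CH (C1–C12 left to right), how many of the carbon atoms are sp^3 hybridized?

C1: sp
C2: sp
C3: sp3 ✓
C4: sp3 ✓
C5: sp3 ✓
C6: sp2
C7: sp2
C8: sp3 ✓
C9: sp3 ✓
C10: sp3 ✓
C11: sp
C12: sp
C3, C4, C5, C8, C9, C10 → 6 sp3 carbons.

6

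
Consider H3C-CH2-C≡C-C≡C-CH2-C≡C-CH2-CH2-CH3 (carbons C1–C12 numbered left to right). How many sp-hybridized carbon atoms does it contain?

6

C1: sp3
C2: sp3
C3: sp ✓
C4: sp ✓
C5: sp ✓
C6: sp ✓
C7: sp3
C8: sp ✓
C9: sp ✓
C10: sp3
C11: sp3
C12: sp3
C3, C4, C5, C6, C8, C9 → 6 sp carbons.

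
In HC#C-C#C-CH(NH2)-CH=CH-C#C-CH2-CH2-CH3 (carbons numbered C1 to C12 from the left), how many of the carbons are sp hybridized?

C1: sp ✓
C2: sp ✓
C3: sp ✓
C4: sp ✓
C5: sp3
C6: sp2
C7: sp2
C8: sp ✓
C9: sp ✓
C10: sp3
C11: sp3
C12: sp3
C1, C2, C3, C4, C8, C9 → 6 sp carbons.

6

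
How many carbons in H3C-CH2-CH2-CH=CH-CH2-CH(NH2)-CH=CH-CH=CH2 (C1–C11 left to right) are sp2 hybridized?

6

C1: sp3
C2: sp3
C3: sp3
C4: sp2 ✓
C5: sp2 ✓
C6: sp3
C7: sp3
C8: sp2 ✓
C9: sp2 ✓
C10: sp2 ✓
C11: sp2 ✓
C4, C5, C8, C9, C10, C11 → 6 sp2 carbons.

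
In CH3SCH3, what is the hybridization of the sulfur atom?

The sulfur atom — 2 σ bonds and 2 lone pairs. Steric number 4, so sp3.

sp³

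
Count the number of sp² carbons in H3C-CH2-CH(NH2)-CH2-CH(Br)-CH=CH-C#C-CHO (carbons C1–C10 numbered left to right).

C1: sp3
C2: sp3
C3: sp3
C4: sp3
C5: sp3
C6: sp2 ✓
C7: sp2 ✓
C8: sp
C9: sp
C10: sp2 ✓
C6, C7, C10 → 3 sp2 carbons.

3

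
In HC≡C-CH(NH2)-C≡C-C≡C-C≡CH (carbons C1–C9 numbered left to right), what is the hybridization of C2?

C2: 2 σ bonds, plus two π bonds — 2 electron domains, sp.

sp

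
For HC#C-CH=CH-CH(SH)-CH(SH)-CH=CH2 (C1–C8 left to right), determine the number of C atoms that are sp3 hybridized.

C1: sp
C2: sp
C3: sp2
C4: sp2
C5: sp3 ✓
C6: sp3 ✓
C7: sp2
C8: sp2
C5, C6 → 2 sp3 carbons.

2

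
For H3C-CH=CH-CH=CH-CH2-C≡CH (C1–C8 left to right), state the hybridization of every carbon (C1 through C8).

C1: 4 σ bonds; 4 regions of electron density → sp3.
C2 (3 σ bonds, plus one π bond) has steric number 3: sp2.
C3 — 3 σ bonds, plus one π bond. Steric number 3, so sp2.
C4 carries 3 σ bonds, plus one π bond, giving a steric number of 3, so it is sp2.
C5 (3 σ bonds, plus one π bond) has steric number 3: sp2.
C6 is sp3: 4 σ bonds, 4 electron-density regions.
C7 is sp: 2 σ bonds, plus two π bonds, 2 electron-density regions.
C8: 2 σ bonds, plus two π bonds; 2 regions of electron density → sp.

C1 sp3, C2 sp2, C3 sp2, C4 sp2, C5 sp2, C6 sp3, C7 sp, C8 sp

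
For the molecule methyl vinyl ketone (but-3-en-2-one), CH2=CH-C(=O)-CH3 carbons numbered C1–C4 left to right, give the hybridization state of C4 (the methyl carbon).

sp3

C4 (the methyl carbon) is sp3: 4 σ bonds, 4 electron-density regions.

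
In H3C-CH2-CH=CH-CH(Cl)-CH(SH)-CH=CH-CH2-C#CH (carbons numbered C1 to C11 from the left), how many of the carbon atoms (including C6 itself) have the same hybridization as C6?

5

C6 is sp3 (only σ bonds).
C1: sp3 ✓
C2: sp3 ✓
C3: sp2
C4: sp2
C5: sp3 ✓
C6: sp3 ✓
C7: sp2
C8: sp2
C9: sp3 ✓
C10: sp
C11: sp
5 carbons are sp3.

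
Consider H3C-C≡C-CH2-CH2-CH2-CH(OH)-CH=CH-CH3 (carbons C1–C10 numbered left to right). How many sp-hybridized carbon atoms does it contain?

C1: sp3
C2: sp ✓
C3: sp ✓
C4: sp3
C5: sp3
C6: sp3
C7: sp3
C8: sp2
C9: sp2
C10: sp3
C2, C3 → 2 sp carbons.

2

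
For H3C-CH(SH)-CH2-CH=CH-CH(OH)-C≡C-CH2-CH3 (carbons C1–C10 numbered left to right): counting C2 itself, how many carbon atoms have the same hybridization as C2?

6

C2 is sp3 (only σ bonds).
C1: sp3 ✓
C2: sp3 ✓
C3: sp3 ✓
C4: sp2
C5: sp2
C6: sp3 ✓
C7: sp
C8: sp
C9: sp3 ✓
C10: sp3 ✓
6 carbons are sp3.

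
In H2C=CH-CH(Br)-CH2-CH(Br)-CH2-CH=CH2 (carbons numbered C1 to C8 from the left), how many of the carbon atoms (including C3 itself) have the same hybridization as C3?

4

C3 is sp3 (only σ bonds).
C1: sp2
C2: sp2
C3: sp3 ✓
C4: sp3 ✓
C5: sp3 ✓
C6: sp3 ✓
C7: sp2
C8: sp2
4 carbons are sp3.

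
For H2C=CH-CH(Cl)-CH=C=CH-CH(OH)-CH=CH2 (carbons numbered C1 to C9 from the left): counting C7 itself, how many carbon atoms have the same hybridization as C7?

C7 is sp3 (only σ bonds).
C1: sp2
C2: sp2
C3: sp3 ✓
C4: sp2
C5: sp
C6: sp2
C7: sp3 ✓
C8: sp2
C9: sp2
2 carbons are sp3.

2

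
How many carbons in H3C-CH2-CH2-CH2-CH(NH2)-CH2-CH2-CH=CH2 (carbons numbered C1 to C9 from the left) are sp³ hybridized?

C1: sp3 ✓
C2: sp3 ✓
C3: sp3 ✓
C4: sp3 ✓
C5: sp3 ✓
C6: sp3 ✓
C7: sp3 ✓
C8: sp2
C9: sp2
C1, C2, C3, C4, C5, C6, C7 → 7 sp3 carbons.

7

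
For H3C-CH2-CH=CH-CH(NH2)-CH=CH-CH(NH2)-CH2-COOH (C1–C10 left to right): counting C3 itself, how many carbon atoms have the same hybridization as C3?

5

C3 is sp2 (one π bond).
C1: sp3
C2: sp3
C3: sp2 ✓
C4: sp2 ✓
C5: sp3
C6: sp2 ✓
C7: sp2 ✓
C8: sp3
C9: sp3
C10: sp2 ✓
5 carbons are sp2.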